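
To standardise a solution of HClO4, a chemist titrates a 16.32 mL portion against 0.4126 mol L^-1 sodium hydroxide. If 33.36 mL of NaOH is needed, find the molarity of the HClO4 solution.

0.843 M

n(NaOH) delivered = 0.4126 x 0.03336 = 0.01376 mol.
For a 1:1 reaction, n(HClO4) = 0.01376 mol.
[HClO4] = 0.01376 mol / 0.01632 L = 0.843 M.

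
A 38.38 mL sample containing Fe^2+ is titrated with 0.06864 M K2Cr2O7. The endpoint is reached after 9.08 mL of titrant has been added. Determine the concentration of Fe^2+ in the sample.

0.0974 M

n(K2Cr2O7) = 0.06864 x 0.009080 = 0.0006233 mol.
From the balanced equation, 1 mol K2Cr2O7 reacts with 6 mol Fe^2+, so n(Fe^2+) = 0.0006233 x 6/1 = 0.003740 mol.
[Fe^2+] = 0.003740 / 0.03838 L = 0.0974 M.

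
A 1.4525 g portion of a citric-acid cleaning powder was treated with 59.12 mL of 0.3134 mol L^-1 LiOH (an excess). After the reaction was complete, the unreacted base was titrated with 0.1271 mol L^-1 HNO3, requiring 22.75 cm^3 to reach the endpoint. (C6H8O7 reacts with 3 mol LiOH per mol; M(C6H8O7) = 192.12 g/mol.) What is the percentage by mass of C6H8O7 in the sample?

Total n(LiOH) added = 0.3134 x 0.05912 = 0.01853 mol.
n(HNO3) used = 0.1271 x 0.02275 = 0.002892 mol, which equals the excess n(LiOH).
So n(LiOH) consumed by the sample = 0.01853 - 0.002892 = 0.01564 mol.
n(C6H8O7) = 0.01564 / 3 = 0.005212 mol.
mass C6H8O7 = 0.005212 x 192.12 = 1.001 g, so %C6H8O7 = 1.001/1.4525 x 100 = 68.9%.

68.9%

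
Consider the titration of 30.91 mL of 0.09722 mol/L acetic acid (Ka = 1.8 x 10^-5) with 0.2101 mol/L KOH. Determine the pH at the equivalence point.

8.78

n(CH3COOH) = 0.09722 x 0.03091 = 0.003005 mol; V(KOH) at equivalence = 0.003005/0.2101 = 0.01430 L.
At equivalence all the acid is converted to CH3COO-; total volume = 0.03091 + 0.01430 = 0.04521 L, so [CH3COO-] = 0.003005/0.04521 = 0.06646 M.
Kb = Kw/Ka = 1.0e-14 / 1.8 x 10^-5 = 5.56e-10.
[OH^-] = sqrt(Kb x [CH3COO-]) = sqrt(5.56e-10 x 0.06646) = 6.08e-6 M.
pOH = 5.22, so pH = 14.00 - 5.22 = 8.78.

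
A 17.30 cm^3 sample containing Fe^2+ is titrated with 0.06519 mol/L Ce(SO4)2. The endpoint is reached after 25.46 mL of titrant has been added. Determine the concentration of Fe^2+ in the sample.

0.0959 M

n(Ce(SO4)2) = 0.06519 x 0.02546 = 0.001660 mol.
From the balanced equation, 1 mol Ce(SO4)2 reacts with 1 mol Fe^2+, so n(Fe^2+) = 0.001660 x 1/1 = 0.001660 mol.
[Fe^2+] = 0.001660 / 0.01730 L = 0.0959 M.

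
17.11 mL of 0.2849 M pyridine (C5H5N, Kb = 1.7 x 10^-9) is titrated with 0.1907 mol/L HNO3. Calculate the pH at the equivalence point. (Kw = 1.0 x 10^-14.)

3.09

n(C5H5N) = 0.2849 x 0.01711 = 0.004875 mol; V(HNO3) at equivalence = 0.004875/0.1907 = 0.02556 L.
At equivalence the base is fully converted to C5H5NH+; total volume = 0.04267 L, so [C5H5NH+] = 0.004875/0.04267 = 0.1142 M.
Ka(C5H5NH+) = Kw/Kb = 1.0e-14 / 1.7 x 10^-9 = 5.88e-6.
[H^+] = sqrt(Ka x [C5H5NH+]) = sqrt(5.88e-6 x 0.1142) = 0.000820 M.
pH = -log(0.000820) = 3.09.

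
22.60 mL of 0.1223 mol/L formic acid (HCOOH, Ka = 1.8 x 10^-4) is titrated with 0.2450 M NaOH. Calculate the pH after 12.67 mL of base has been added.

11.98

n(acid) = 0.1223 x 0.02260 = 0.002764 mol; n(NaOH) added = 0.2450 x 0.01267 = 0.003104 mol.
Base is in excess by 0.003104 - 0.002764 = 0.0003402 mol in a total volume of 0.03527 L.
[OH^-] = 0.0003402/0.03527 = 0.009645 M, so pOH = 2.02 and pH = 14.00 - 2.02 = 11.98.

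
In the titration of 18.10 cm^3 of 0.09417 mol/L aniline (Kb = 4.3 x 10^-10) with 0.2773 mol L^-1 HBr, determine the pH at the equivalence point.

n(C6H5NH2) = 0.09417 x 0.01810 = 0.001704 mol; V(HBr) at equivalence = 0.001704/0.2773 = 0.006147 L.
At equivalence the base is fully converted to C6H5NH3+; total volume = 0.02425 L, so [C6H5NH3+] = 0.001704/0.02425 = 0.07030 M.
Ka(C6H5NH3+) = Kw/Kb = 1.0e-14 / 4.3 x 10^-10 = 2.33e-5.
[H^+] = sqrt(Ka x [C6H5NH3+]) = sqrt(2.33e-5 x 0.07030) = 0.00128 M.
pH = -log(0.00128) = 2.89.

2.89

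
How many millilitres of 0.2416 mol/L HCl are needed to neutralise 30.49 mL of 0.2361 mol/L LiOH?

29.8 mL

n(LiOH) = 0.2361 mol/L x 0.03049 L = 0.007199 mol.
At equivalence n(HCl) = n(LiOH) = 0.007199 mol.
V(HCl) = 0.007199 / 0.2416 = 0.02980 L = 29.8 mL.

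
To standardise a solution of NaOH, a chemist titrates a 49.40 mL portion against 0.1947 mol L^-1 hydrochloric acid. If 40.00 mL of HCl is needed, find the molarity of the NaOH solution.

n(HCl) delivered = 0.1947 x 0.04000 = 0.007788 mol.
For a 1:1 reaction, n(NaOH) = 0.007788 mol.
[NaOH] = 0.007788 mol / 0.04940 L = 0.158 M.

0.158 M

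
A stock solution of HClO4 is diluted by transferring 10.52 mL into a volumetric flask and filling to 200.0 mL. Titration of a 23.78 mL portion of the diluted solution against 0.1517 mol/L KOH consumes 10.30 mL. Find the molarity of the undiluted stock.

1.25 M

n(KOH) = 0.1517 x 0.01030 = 0.001563 mol.
n(HClO4) in the aliquot = 0.001563 mol.
[diluted HClO4] = 0.001563 / 0.02378 = 0.06571 M.
Dilution factor = 200.0/10.52 = 19.01, so [stock] = 0.06571 x 19.01 = 1.25 M.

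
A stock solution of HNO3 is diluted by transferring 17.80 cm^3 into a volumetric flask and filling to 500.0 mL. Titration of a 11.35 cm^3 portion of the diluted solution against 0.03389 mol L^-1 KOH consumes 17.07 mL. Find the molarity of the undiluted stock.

1.43 M

n(KOH) = 0.03389 x 0.01707 = 0.0005785 mol.
n(HNO3) in the aliquot = 0.0005785 mol.
[diluted HNO3] = 0.0005785 / 0.01135 = 0.05097 M.
Dilution factor = 500.0/17.80 = 28.09, so [stock] = 0.05097 x 28.09 = 1.43 M.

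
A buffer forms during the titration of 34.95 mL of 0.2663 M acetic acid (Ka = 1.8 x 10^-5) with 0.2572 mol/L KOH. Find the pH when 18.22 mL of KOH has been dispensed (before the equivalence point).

Initial n(CH3COOH) = 0.2663 x 0.03495 = 0.009307 mol.
n(KOH) added = 0.2572 x 0.01822 = 0.004686 mol, converting that many moles of CH3COOH to CH3COO-.
Remaining n(CH3COOH) = 0.004621 mol; n(CH3COO-) = 0.004686 mol.
By Henderson-Hasselbalch, pH = pKa + log([A^-]/[HA]) = 4.74 + log(0.004686/0.004621) = 4.74 + (+0.01) = 4.75.

4.75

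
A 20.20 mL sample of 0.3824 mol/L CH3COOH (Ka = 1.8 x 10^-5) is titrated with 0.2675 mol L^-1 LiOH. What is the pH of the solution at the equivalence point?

n(CH3COOH) = 0.3824 x 0.02020 = 0.007724 mol; V(LiOH) at equivalence = 0.007724/0.2675 = 0.02888 L.
At equivalence all the acid is converted to CH3COO-; total volume = 0.02020 + 0.02888 = 0.04908 L, so [CH3COO-] = 0.007724/0.04908 = 0.1574 M.
Kb = Kw/Ka = 1.0e-14 / 1.8 x 10^-5 = 5.56e-10.
[OH^-] = sqrt(Kb x [CH3COO-]) = sqrt(5.56e-10 x 0.1574) = 9.35e-6 M.
pOH = 5.03, so pH = 14.00 - 5.03 = 8.97.

8.97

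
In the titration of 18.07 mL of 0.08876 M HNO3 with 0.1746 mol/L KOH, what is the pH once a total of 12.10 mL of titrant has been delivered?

12.23

n(acid) = 0.08876 x 0.01807 = 0.001604 mol; n(KOH) added = 0.1746 x 0.01210 = 0.002113 mol.
Base is in excess by 0.002113 - 0.001604 = 0.0005088 mol in a total volume of 0.03017 L.
[OH^-] = 0.0005088/0.03017 = 0.01686 M, so pOH = 1.77 and pH = 14.00 - 1.77 = 12.23.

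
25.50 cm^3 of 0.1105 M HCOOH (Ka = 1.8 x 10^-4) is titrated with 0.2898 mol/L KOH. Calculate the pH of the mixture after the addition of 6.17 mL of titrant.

Initial n(HCOOH) = 0.1105 x 0.02550 = 0.002818 mol.
n(KOH) added = 0.2898 x 0.006170 = 0.001788 mol, converting that many moles of HCOOH to HCOO-.
Remaining n(HCOOH) = 0.001030 mol; n(HCOO-) = 0.001788 mol.
By Henderson-Hasselbalch, pH = pKa + log([A^-]/[HA]) = 3.74 + log(0.001788/0.001030) = 3.74 + (+0.24) = 3.98.

3.98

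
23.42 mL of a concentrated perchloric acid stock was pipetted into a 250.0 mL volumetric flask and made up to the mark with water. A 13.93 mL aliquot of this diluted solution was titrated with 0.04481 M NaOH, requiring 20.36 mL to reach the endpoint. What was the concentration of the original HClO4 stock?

n(NaOH) = 0.04481 x 0.02036 = 0.0009123 mol.
n(HClO4) in the aliquot = 0.0009123 mol.
[diluted HClO4] = 0.0009123 / 0.01393 = 0.06549 M.
Dilution factor = 250.0/23.42 = 10.67, so [stock] = 0.06549 x 10.67 = 0.699 M.

0.699 M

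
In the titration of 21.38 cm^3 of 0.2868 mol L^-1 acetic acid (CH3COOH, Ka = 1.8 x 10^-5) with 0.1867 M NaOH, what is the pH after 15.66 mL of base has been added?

4.70

Initial n(CH3COOH) = 0.2868 x 0.02138 = 0.006132 mol.
n(NaOH) added = 0.1867 x 0.01566 = 0.002924 mol, converting that many moles of CH3COOH to CH3COO-.
Remaining n(CH3COOH) = 0.003208 mol; n(CH3COO-) = 0.002924 mol.
By Henderson-Hasselbalch, pH = pKa + log([A^-]/[HA]) = 4.74 + log(0.002924/0.003208) = 4.74 + (-0.04) = 4.70.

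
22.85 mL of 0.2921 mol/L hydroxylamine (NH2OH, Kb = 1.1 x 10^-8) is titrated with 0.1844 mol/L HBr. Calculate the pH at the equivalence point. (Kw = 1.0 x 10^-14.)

3.49

n(NH2OH) = 0.2921 x 0.02285 = 0.006674 mol; V(HBr) at equivalence = 0.006674/0.1844 = 0.03620 L.
At equivalence the base is fully converted to NH3OH+; total volume = 0.05905 L, so [NH3OH+] = 0.006674/0.05905 = 0.1130 M.
Ka(NH3OH+) = Kw/Kb = 1.0e-14 / 1.1 x 10^-8 = 9.09e-7.
[H^+] = sqrt(Ka x [NH3OH+]) = sqrt(9.09e-7 x 0.1130) = 0.000321 M.
pH = -log(0.000321) = 3.49.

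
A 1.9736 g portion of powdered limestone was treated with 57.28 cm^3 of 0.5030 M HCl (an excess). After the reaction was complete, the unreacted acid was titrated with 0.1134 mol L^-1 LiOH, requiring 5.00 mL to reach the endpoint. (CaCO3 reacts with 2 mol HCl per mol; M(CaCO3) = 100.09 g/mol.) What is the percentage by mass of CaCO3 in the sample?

71.6%

Total n(HCl) added = 0.5030 x 0.05728 = 0.02881 mol.
n(LiOH) used = 0.1134 x 0.005000 = 0.0005670 mol, which equals the excess n(HCl).
So n(HCl) consumed by the sample = 0.02881 - 0.0005670 = 0.02824 mol.
n(CaCO3) = 0.02824 / 2 = 0.01412 mol.
mass CaCO3 = 0.01412 x 100.09 = 1.414 g, so %CaCO3 = 1.414/1.9736 x 100 = 71.6%.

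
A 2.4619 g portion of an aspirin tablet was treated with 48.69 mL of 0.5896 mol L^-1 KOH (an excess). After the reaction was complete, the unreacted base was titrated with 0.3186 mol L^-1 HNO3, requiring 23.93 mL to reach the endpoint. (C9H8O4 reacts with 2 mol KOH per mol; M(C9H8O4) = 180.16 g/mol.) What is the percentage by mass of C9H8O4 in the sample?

77.1%

Total n(KOH) added = 0.5896 x 0.04869 = 0.02871 mol.
n(HNO3) used = 0.3186 x 0.02393 = 0.007624 mol, which equals the excess n(KOH).
So n(KOH) consumed by the sample = 0.02871 - 0.007624 = 0.02108 mol.
n(C9H8O4) = 0.02108 / 2 = 0.01054 mol.
mass C9H8O4 = 0.01054 x 180.16 = 1.899 g, so %C9H8O4 = 1.899/2.4619 x 100 = 77.1%.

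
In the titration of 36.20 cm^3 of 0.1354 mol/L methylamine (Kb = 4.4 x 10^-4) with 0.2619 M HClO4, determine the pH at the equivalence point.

5.85

n(CH3NH2) = 0.1354 x 0.03620 = 0.004901 mol; V(HClO4) at equivalence = 0.004901/0.2619 = 0.01872 L.
At equivalence the base is fully converted to CH3NH3+; total volume = 0.05492 L, so [CH3NH3+] = 0.004901/0.05492 = 0.08926 M.
Ka(CH3NH3+) = Kw/Kb = 1.0e-14 / 4.4 x 10^-4 = 2.27e-11.
[H^+] = sqrt(Ka x [CH3NH3+]) = sqrt(2.27e-11 x 0.08926) = 1.42e-6 M.
pH = -log(1.42e-6) = 5.85.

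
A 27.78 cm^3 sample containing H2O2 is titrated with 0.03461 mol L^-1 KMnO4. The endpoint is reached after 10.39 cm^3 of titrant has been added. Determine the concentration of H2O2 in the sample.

n(KMnO4) = 0.03461 x 0.01039 = 0.0003596 mol.
From the balanced equation, 2 mol KMnO4 reacts with 5 mol H2O2, so n(H2O2) = 0.0003596 x 5/2 = 0.0008990 mol.
[H2O2] = 0.0008990 / 0.02778 L = 0.0324 M.

0.0324 M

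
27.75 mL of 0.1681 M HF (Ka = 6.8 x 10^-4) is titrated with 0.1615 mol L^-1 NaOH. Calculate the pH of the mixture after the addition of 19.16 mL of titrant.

3.46

Initial n(HF) = 0.1681 x 0.02775 = 0.004665 mol.
n(NaOH) added = 0.1615 x 0.01916 = 0.003094 mol, converting that many moles of HF to F-.
Remaining n(HF) = 0.001570 mol; n(F-) = 0.003094 mol.
By Henderson-Hasselbalch, pH = pKa + log([A^-]/[HA]) = 3.17 + log(0.003094/0.001570) = 3.17 + (+0.29) = 3.46.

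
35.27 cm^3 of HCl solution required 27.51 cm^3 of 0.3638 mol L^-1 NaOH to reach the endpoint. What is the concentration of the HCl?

0.284 M

n(NaOH) delivered = 0.3638 x 0.02751 = 0.01001 mol.
For a 1:1 reaction, n(HCl) = 0.01001 mol.
[HCl] = 0.01001 mol / 0.03527 L = 0.284 M.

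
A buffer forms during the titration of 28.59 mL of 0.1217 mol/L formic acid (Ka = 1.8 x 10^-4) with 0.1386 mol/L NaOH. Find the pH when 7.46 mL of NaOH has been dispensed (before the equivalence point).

3.37

Initial n(HCOOH) = 0.1217 x 0.02859 = 0.003479 mol.
n(NaOH) added = 0.1386 x 0.007460 = 0.001034 mol, converting that many moles of HCOOH to HCOO-.
Remaining n(HCOOH) = 0.002445 mol; n(HCOO-) = 0.001034 mol.
By Henderson-Hasselbalch, pH = pKa + log([A^-]/[HA]) = 3.74 + log(0.001034/0.002445) = 3.74 + (-0.37) = 3.37.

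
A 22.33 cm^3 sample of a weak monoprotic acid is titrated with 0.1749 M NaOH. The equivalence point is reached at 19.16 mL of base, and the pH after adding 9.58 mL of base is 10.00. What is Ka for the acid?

9.58 mL is half of the equivalence volume, so this is the half-equivalence point where [HA] = [A^-].
At half-equivalence pH = pKa, so pKa = 10.00.
Ka = 10^(-10.00) = 1.0 x 10^-10.

1.0 x 10^-10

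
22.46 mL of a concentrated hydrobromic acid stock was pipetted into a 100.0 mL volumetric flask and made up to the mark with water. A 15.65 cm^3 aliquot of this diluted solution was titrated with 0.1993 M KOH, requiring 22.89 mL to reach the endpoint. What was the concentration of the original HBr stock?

n(KOH) = 0.1993 x 0.02289 = 0.004562 mol.
n(HBr) in the aliquot = 0.004562 mol.
[diluted HBr] = 0.004562 / 0.01565 = 0.2915 M.
Dilution factor = 100.0/22.46 = 4.452, so [stock] = 0.2915 x 4.452 = 1.30 M.

1.30 M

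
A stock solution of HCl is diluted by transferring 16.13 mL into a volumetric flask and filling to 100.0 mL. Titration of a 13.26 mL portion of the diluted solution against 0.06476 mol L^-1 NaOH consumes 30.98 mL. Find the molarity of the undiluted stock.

0.938 M

n(NaOH) = 0.06476 x 0.03098 = 0.002006 mol.
n(HCl) in the aliquot = 0.002006 mol.
[diluted HCl] = 0.002006 / 0.01326 = 0.1513 M.
Dilution factor = 100.0/16.13 = 6.200, so [stock] = 0.1513 x 6.200 = 0.938 M.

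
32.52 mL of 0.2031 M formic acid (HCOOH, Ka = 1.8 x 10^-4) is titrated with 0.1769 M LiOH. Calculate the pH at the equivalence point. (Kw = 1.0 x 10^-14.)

8.36

n(HCOOH) = 0.2031 x 0.03252 = 0.006605 mol; V(LiOH) at equivalence = 0.006605/0.1769 = 0.03734 L.
At equivalence all the acid is converted to HCOO-; total volume = 0.03252 + 0.03734 = 0.06986 L, so [HCOO-] = 0.006605/0.06986 = 0.09455 M.
Kb = Kw/Ka = 1.0e-14 / 1.8 x 10^-4 = 5.56e-11.
[OH^-] = sqrt(Kb x [HCOO-]) = sqrt(5.56e-11 x 0.09455) = 2.29e-6 M.
pOH = 5.64, so pH = 14.00 - 5.64 = 8.36.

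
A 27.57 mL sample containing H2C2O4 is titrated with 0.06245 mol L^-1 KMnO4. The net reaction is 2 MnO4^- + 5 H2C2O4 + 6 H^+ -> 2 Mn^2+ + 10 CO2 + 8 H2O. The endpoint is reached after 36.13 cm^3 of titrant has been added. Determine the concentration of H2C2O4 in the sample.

n(KMnO4) = 0.06245 x 0.03613 = 0.002256 mol.
From the balanced equation, 2 mol KMnO4 reacts with 5 mol H2C2O4, so n(H2C2O4) = 0.002256 x 5/2 = 0.005641 mol.
[H2C2O4] = 0.005641 / 0.02757 L = 0.205 M.

0.205 M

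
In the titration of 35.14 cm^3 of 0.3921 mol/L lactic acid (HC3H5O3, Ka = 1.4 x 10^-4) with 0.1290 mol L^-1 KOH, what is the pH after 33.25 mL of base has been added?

Initial n(HC3H5O3) = 0.3921 x 0.03514 = 0.01378 mol.
n(KOH) added = 0.1290 x 0.03325 = 0.004289 mol, converting that many moles of HC3H5O3 to C3H5O3-.
Remaining n(HC3H5O3) = 0.009489 mol; n(C3H5O3-) = 0.004289 mol.
By Henderson-Hasselbalch, pH = pKa + log([A^-]/[HA]) = 3.85 + log(0.004289/0.009489) = 3.85 + (-0.34) = 3.51.

3.51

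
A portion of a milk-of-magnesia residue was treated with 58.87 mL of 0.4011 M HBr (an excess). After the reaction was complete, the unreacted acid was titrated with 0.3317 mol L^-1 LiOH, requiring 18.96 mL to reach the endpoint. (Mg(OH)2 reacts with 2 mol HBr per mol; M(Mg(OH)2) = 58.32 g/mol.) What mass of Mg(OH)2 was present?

0.505 g

Total n(HBr) added = 0.4011 x 0.05887 = 0.02361 mol.
n(LiOH) used = 0.3317 x 0.01896 = 0.006289 mol, which equals the excess n(HBr).
So n(HBr) consumed by the sample = 0.02361 - 0.006289 = 0.01732 mol.
n(Mg(OH)2) = 0.01732 / 2 = 0.008662 mol.
mass = 0.008662 mol x 58.32 g/mol = 0.505 g.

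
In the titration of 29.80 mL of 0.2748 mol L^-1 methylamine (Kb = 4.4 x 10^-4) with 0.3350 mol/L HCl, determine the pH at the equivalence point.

5.73

n(CH3NH2) = 0.2748 x 0.02980 = 0.008189 mol; V(HCl) at equivalence = 0.008189/0.3350 = 0.02444 L.
At equivalence the base is fully converted to CH3NH3+; total volume = 0.05424 L, so [CH3NH3+] = 0.008189/0.05424 = 0.1510 M.
Ka(CH3NH3+) = Kw/Kb = 1.0e-14 / 4.4 x 10^-4 = 2.27e-11.
[H^+] = sqrt(Ka x [CH3NH3+]) = sqrt(2.27e-11 x 0.1510) = 1.85e-6 M.
pH = -log(1.85e-6) = 5.73.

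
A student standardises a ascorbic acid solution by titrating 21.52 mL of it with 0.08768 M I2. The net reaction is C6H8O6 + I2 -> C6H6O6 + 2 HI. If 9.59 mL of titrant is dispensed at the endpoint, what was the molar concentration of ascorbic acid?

n(I2) = 0.08768 x 0.009590 = 0.0008409 mol.
From the balanced equation, 1 mol I2 reacts with 1 mol ascorbic acid, so n(ascorbic acid) = 0.0008409 x 1/1 = 0.0008409 mol.
[ascorbic acid] = 0.0008409 / 0.02152 L = 0.0391 M.

0.0391 M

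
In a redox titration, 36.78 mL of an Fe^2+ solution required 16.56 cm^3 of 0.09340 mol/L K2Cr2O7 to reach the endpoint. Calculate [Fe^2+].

n(K2Cr2O7) = 0.09340 x 0.01656 = 0.001547 mol.
From the balanced equation, 1 mol K2Cr2O7 reacts with 6 mol Fe^2+, so n(Fe^2+) = 0.001547 x 6/1 = 0.009280 mol.
[Fe^2+] = 0.009280 / 0.03678 L = 0.252 M.

0.252 M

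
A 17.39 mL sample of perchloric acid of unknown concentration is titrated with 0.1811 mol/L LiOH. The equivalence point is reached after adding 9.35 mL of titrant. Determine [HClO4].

0.0974 M

n(LiOH) delivered = 0.1811 x 0.009350 = 0.001693 mol.
For a 1:1 reaction, n(HClO4) = 0.001693 mol.
[HClO4] = 0.001693 mol / 0.01739 L = 0.0974 M.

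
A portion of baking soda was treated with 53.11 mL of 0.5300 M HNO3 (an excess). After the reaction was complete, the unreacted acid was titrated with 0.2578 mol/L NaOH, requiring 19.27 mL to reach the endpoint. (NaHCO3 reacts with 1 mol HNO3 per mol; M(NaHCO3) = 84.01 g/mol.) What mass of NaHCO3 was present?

1.95 g

Total n(HNO3) added = 0.5300 x 0.05311 = 0.02815 mol.
n(NaOH) used = 0.2578 x 0.01927 = 0.004968 mol, which equals the excess n(HNO3).
So n(HNO3) consumed by the sample = 0.02815 - 0.004968 = 0.02318 mol.
n(NaHCO3) = 0.02318 / 1 = 0.02318 mol.
mass = 0.02318 mol x 84.01 g/mol = 1.95 g.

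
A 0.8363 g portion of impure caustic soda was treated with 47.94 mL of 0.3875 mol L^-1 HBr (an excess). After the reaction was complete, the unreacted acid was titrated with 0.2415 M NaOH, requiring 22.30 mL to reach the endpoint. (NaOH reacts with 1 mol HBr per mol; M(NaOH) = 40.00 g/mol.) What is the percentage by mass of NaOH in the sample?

63.1%

Total n(HBr) added = 0.3875 x 0.04794 = 0.01858 mol.
n(NaOH) used = 0.2415 x 0.02230 = 0.005385 mol, which equals the excess n(HBr).
So n(HBr) consumed by the sample = 0.01858 - 0.005385 = 0.01319 mol.
n(NaOH) = 0.01319 / 1 = 0.01319 mol.
mass NaOH = 0.01319 x 40.00 = 0.5277 g, so %NaOH = 0.5277/0.8363 x 100 = 63.1%.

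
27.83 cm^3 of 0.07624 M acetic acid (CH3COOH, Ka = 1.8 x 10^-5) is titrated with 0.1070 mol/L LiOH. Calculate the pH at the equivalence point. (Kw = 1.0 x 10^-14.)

8.70

n(CH3COOH) = 0.07624 x 0.02783 = 0.002122 mol; V(LiOH) at equivalence = 0.002122/0.1070 = 0.01983 L.
At equivalence all the acid is converted to CH3COO-; total volume = 0.02783 + 0.01983 = 0.04766 L, so [CH3COO-] = 0.002122/0.04766 = 0.04452 M.
Kb = Kw/Ka = 1.0e-14 / 1.8 x 10^-5 = 5.56e-10.
[OH^-] = sqrt(Kb x [CH3COO-]) = sqrt(5.56e-10 x 0.04452) = 4.97e-6 M.
pOH = 5.30, so pH = 14.00 - 5.30 = 8.70.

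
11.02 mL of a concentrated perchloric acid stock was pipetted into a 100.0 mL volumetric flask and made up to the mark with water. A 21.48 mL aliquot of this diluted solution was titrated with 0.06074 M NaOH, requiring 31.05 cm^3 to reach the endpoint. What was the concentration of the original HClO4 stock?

0.797 M

n(NaOH) = 0.06074 x 0.03105 = 0.001886 mol.
n(HClO4) in the aliquot = 0.001886 mol.
[diluted HClO4] = 0.001886 / 0.02148 = 0.08780 M.
Dilution factor = 100.0/11.02 = 9.074, so [stock] = 0.08780 x 9.074 = 0.797 M.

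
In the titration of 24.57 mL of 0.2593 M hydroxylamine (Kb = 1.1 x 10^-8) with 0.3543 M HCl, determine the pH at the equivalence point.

n(NH2OH) = 0.2593 x 0.02457 = 0.006371 mol; V(HCl) at equivalence = 0.006371/0.3543 = 0.01798 L.
At equivalence the base is fully converted to NH3OH+; total volume = 0.04255 L, so [NH3OH+] = 0.006371/0.04255 = 0.1497 M.
Ka(NH3OH+) = Kw/Kb = 1.0e-14 / 1.1 x 10^-8 = 9.09e-7.
[H^+] = sqrt(Ka x [NH3OH+]) = sqrt(9.09e-7 x 0.1497) = 0.000369 M.
pH = -log(0.000369) = 3.43.

3.43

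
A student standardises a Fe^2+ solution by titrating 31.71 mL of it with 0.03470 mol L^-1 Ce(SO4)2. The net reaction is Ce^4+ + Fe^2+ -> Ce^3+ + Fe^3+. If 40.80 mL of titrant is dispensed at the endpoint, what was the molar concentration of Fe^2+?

0.0446 M

n(Ce(SO4)2) = 0.03470 x 0.04080 = 0.001416 mol.
From the balanced equation, 1 mol Ce(SO4)2 reacts with 1 mol Fe^2+, so n(Fe^2+) = 0.001416 x 1/1 = 0.001416 mol.
[Fe^2+] = 0.001416 / 0.03171 L = 0.0446 M.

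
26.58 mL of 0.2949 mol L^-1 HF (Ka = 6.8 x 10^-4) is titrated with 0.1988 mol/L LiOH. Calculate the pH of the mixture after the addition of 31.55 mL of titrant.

3.77

Initial n(HF) = 0.2949 x 0.02658 = 0.007838 mol.
n(LiOH) added = 0.1988 x 0.03155 = 0.006272 mol, converting that many moles of HF to F-.
Remaining n(HF) = 0.001566 mol; n(F-) = 0.006272 mol.
By Henderson-Hasselbalch, pH = pKa + log([A^-]/[HA]) = 3.17 + log(0.006272/0.001566) = 3.17 + (+0.60) = 3.77.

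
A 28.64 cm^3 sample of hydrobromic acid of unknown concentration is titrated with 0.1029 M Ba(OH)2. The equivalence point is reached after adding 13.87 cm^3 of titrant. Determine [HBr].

0.0997 M

n(Ba(OH)2) delivered = 0.1029 x 0.01387 = 0.001427 mol.
The reaction is 2 HBr + 1 Ba(OH)2, so n(HBr) = 0.001427 x 2/1 = 0.002854 mol.
[HBr] = 0.002854 mol / 0.02864 L = 0.0997 M.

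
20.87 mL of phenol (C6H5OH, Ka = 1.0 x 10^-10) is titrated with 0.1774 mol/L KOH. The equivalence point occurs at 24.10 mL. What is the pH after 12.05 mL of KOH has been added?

12.05 mL is exactly half the equivalence volume (24.10/2), i.e. the half-equivalence point.
There, n(HA) = n(A^-), so pH = pKa = -log(1.0 x 10^-10) = 10.00.

10.00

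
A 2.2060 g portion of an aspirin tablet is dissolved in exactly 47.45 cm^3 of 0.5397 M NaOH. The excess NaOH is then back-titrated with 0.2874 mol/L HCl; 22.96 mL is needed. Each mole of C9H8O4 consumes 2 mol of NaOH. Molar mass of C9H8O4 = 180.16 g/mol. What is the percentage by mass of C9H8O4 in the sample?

Total n(NaOH) added = 0.5397 x 0.04745 = 0.02561 mol.
n(HCl) used = 0.2874 x 0.02296 = 0.006599 mol, which equals the excess n(NaOH).
So n(NaOH) consumed by the sample = 0.02561 - 0.006599 = 0.01901 mol.
n(C9H8O4) = 0.01901 / 2 = 0.009505 mol.
mass C9H8O4 = 0.009505 x 180.16 = 1.712 g, so %C9H8O4 = 1.712/2.2060 x 100 = 77.6%.

77.6%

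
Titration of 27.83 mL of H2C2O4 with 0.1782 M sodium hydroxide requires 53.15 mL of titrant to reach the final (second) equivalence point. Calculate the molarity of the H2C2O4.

0.170 M

n(NaOH) = 0.1782 x 0.05315 = 0.009471 mol.
At the final (second) equivalence point, 2 mol OH^- react per mol H2C2O4, so n(H2C2O4) = 0.009471 / 2 = 0.004736 mol.
[H2C2O4] = 0.004736 / 0.02783 L = 0.170 M.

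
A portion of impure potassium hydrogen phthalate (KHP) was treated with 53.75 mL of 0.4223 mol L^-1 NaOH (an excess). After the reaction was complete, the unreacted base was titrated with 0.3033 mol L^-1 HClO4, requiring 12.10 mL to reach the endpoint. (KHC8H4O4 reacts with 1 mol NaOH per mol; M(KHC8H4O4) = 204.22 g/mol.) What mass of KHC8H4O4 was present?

3.89 g

Total n(NaOH) added = 0.4223 x 0.05375 = 0.02270 mol.
n(HClO4) used = 0.3033 x 0.01210 = 0.003670 mol, which equals the excess n(NaOH).
So n(NaOH) consumed by the sample = 0.02270 - 0.003670 = 0.01903 mol.
n(KHC8H4O4) = 0.01903 / 1 = 0.01903 mol.
mass = 0.01903 mol x 204.22 g/mol = 3.89 g.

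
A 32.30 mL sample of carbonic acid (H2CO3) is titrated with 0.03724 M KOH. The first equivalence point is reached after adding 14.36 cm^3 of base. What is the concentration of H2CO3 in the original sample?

0.0166 M

n(KOH) = 0.03724 x 0.01436 = 0.0005348 mol.
At the first equivalence point, 1 mol OH^- react per mol H2CO3, so n(H2CO3) = 0.0005348 / 1 = 0.0005348 mol.
[H2CO3] = 0.0005348 / 0.03230 L = 0.0166 M.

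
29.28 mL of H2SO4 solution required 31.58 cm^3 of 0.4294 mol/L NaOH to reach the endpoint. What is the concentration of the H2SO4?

n(NaOH) delivered = 0.4294 x 0.03158 = 0.01356 mol.
The reaction is 1 H2SO4 + 2 NaOH, so n(H2SO4) = 0.01356 x 1/2 = 0.006780 mol.
[H2SO4] = 0.006780 mol / 0.02928 L = 0.232 M.

0.232 M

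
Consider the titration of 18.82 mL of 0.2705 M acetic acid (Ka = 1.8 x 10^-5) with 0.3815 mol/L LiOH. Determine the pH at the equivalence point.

8.97

n(CH3COOH) = 0.2705 x 0.01882 = 0.005091 mol; V(LiOH) at equivalence = 0.005091/0.3815 = 0.01334 L.
At equivalence all the acid is converted to CH3COO-; total volume = 0.01882 + 0.01334 = 0.03216 L, so [CH3COO-] = 0.005091/0.03216 = 0.1583 M.
Kb = Kw/Ka = 1.0e-14 / 1.8 x 10^-5 = 5.56e-10.
[OH^-] = sqrt(Kb x [CH3COO-]) = sqrt(5.56e-10 x 0.1583) = 9.38e-6 M.
pOH = 5.03, so pH = 14.00 - 5.03 = 8.97.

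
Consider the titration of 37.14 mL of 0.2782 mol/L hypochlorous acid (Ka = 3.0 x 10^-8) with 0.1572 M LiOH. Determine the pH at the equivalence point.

n(HClO) = 0.2782 x 0.03714 = 0.01033 mol; V(LiOH) at equivalence = 0.01033/0.1572 = 0.06573 L.
At equivalence all the acid is converted to ClO-; total volume = 0.03714 + 0.06573 = 0.1029 L, so [ClO-] = 0.01033/0.1029 = 0.1004 M.
Kb = Kw/Ka = 1.0e-14 / 3.0 x 10^-8 = 3.33e-7.
[OH^-] = sqrt(Kb x [ClO-]) = sqrt(3.33e-7 x 0.1004) = 0.000183 M.
pOH = 3.74, so pH = 14.00 - 3.74 = 10.26.

10.26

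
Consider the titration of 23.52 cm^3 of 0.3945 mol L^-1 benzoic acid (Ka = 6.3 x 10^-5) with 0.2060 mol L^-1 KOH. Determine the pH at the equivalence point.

n(C6H5COOH) = 0.3945 x 0.02352 = 0.009279 mol; V(KOH) at equivalence = 0.009279/0.2060 = 0.04504 L.
At equivalence all the acid is converted to C6H5COO-; total volume = 0.02352 + 0.04504 = 0.06856 L, so [C6H5COO-] = 0.009279/0.06856 = 0.1353 M.
Kb = Kw/Ka = 1.0e-14 / 6.3 x 10^-5 = 1.59e-10.
[OH^-] = sqrt(Kb x [C6H5COO-]) = sqrt(1.59e-10 x 0.1353) = 4.63e-6 M.
pOH = 5.33, so pH = 14.00 - 5.33 = 8.67.

8.67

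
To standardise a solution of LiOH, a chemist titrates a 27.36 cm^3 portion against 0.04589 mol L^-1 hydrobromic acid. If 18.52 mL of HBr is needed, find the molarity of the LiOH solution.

n(HBr) delivered = 0.04589 x 0.01852 = 0.0008499 mol.
For a 1:1 reaction, n(LiOH) = 0.0008499 mol.
[LiOH] = 0.0008499 mol / 0.02736 L = 0.0311 M.

0.0311 M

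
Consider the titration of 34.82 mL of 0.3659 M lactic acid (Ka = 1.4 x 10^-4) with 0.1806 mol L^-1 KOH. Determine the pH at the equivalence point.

n(HC3H5O3) = 0.3659 x 0.03482 = 0.01274 mol; V(KOH) at equivalence = 0.01274/0.1806 = 0.07055 L.
At equivalence all the acid is converted to C3H5O3-; total volume = 0.03482 + 0.07055 = 0.1054 L, so [C3H5O3-] = 0.01274/0.1054 = 0.1209 M.
Kb = Kw/Ka = 1.0e-14 / 1.4 x 10^-4 = 7.14e-11.
[OH^-] = sqrt(Kb x [C3H5O3-]) = sqrt(7.14e-11 x 0.1209) = 2.94e-6 M.
pOH = 5.53, so pH = 14.00 - 5.53 = 8.47.

8.47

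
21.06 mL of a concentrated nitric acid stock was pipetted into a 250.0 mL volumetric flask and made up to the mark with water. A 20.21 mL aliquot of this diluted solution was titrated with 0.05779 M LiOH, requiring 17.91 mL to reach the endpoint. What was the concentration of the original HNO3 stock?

n(LiOH) = 0.05779 x 0.01791 = 0.001035 mol.
n(HNO3) in the aliquot = 0.001035 mol.
[diluted HNO3] = 0.001035 / 0.02021 = 0.05121 M.
Dilution factor = 250.0/21.06 = 11.87, so [stock] = 0.05121 x 11.87 = 0.608 M.

0.608 M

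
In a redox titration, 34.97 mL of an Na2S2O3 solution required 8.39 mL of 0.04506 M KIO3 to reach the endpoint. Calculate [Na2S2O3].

n(KIO3) = 0.04506 x 0.008390 = 0.0003781 mol.
From the balanced equation, 1 mol KIO3 reacts with 6 mol Na2S2O3, so n(Na2S2O3) = 0.0003781 x 6/1 = 0.002268 mol.
[Na2S2O3] = 0.002268 / 0.03497 L = 0.0649 M.

0.0649 M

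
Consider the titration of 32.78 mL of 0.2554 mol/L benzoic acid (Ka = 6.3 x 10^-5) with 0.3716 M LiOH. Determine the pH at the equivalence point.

8.69

n(C6H5COOH) = 0.2554 x 0.03278 = 0.008372 mol; V(LiOH) at equivalence = 0.008372/0.3716 = 0.02253 L.
At equivalence all the acid is converted to C6H5COO-; total volume = 0.03278 + 0.02253 = 0.05531 L, so [C6H5COO-] = 0.008372/0.05531 = 0.1514 M.
Kb = Kw/Ka = 1.0e-14 / 6.3 x 10^-5 = 1.59e-10.
[OH^-] = sqrt(Kb x [C6H5COO-]) = sqrt(1.59e-10 x 0.1514) = 4.90e-6 M.
pOH = 5.31, so pH = 14.00 - 5.31 = 8.69.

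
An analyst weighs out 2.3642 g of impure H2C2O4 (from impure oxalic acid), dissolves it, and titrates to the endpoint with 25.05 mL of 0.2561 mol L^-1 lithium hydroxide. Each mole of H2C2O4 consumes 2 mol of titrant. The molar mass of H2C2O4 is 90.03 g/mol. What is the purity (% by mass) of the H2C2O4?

n(LiOH) = 0.2561 x 0.02505 = 0.006415 mol.
n(H2C2O4) = 0.006415 / 2 = 0.003208 mol.
mass of H2C2O4 = 0.003208 x 90.03 = 0.2888 g.
% purity = 0.2888 / 2.3642 x 100 = 12.2%.

12.2%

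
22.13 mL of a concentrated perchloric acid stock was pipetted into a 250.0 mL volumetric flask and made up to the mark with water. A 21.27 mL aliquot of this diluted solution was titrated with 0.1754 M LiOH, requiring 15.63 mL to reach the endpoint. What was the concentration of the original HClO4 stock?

1.46 M

n(LiOH) = 0.1754 x 0.01563 = 0.002742 mol.
n(HClO4) in the aliquot = 0.002742 mol.
[diluted HClO4] = 0.002742 / 0.02127 = 0.1289 M.
Dilution factor = 250.0/22.13 = 11.30, so [stock] = 0.1289 x 11.30 = 1.46 M.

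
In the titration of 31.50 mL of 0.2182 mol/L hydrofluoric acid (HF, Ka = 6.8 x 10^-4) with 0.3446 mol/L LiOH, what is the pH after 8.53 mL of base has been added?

3.04

Initial n(HF) = 0.2182 x 0.03150 = 0.006873 mol.
n(LiOH) added = 0.3446 x 0.008530 = 0.002939 mol, converting that many moles of HF to F-.
Remaining n(HF) = 0.003934 mol; n(F-) = 0.002939 mol.
By Henderson-Hasselbalch, pH = pKa + log([A^-]/[HA]) = 3.17 + log(0.002939/0.003934) = 3.17 + (-0.13) = 3.04.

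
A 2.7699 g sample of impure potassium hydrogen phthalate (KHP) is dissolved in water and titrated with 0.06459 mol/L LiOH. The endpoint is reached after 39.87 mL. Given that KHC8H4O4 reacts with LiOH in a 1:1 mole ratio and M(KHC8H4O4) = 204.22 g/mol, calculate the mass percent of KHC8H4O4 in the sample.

19.0%

n(LiOH) = 0.06459 x 0.03987 = 0.002575 mol.
n(KHC8H4O4) = 0.002575 / 1 = 0.002575 mol.
mass of KHC8H4O4 = 0.002575 x 204.22 = 0.5259 g.
% purity = 0.5259 / 2.7699 x 100 = 19.0%.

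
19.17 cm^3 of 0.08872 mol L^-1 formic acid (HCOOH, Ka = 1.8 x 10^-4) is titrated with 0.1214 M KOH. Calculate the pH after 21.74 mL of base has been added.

n(acid) = 0.08872 x 0.01917 = 0.001701 mol; n(KOH) added = 0.1214 x 0.02174 = 0.002639 mol.
Base is in excess by 0.002639 - 0.001701 = 0.0009385 mol in a total volume of 0.04091 L.
[OH^-] = 0.0009385/0.04091 = 0.02294 M, so pOH = 1.64 and pH = 14.00 - 1.64 = 12.36.

12.36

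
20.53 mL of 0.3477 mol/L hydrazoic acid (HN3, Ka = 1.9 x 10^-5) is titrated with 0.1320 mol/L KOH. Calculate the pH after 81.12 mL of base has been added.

n(acid) = 0.3477 x 0.02053 = 0.007138 mol; n(KOH) added = 0.1320 x 0.08112 = 0.01071 mol.
Base is in excess by 0.01071 - 0.007138 = 0.003570 mol in a total volume of 0.1017 L.
[OH^-] = 0.003570/0.1017 = 0.03512 M, so pOH = 1.45 and pH = 14.00 - 1.45 = 12.55.

12.55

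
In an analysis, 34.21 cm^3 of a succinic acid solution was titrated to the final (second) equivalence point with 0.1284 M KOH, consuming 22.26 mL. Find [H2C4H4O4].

0.0418 M

n(KOH) = 0.1284 x 0.02226 = 0.002858 mol.
At the final (second) equivalence point, 2 mol OH^- react per mol H2C4H4O4, so n(H2C4H4O4) = 0.002858 / 2 = 0.001429 mol.
[H2C4H4O4] = 0.001429 / 0.03421 L = 0.0418 M.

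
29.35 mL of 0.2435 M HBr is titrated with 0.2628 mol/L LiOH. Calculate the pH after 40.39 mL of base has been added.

n(acid) = 0.2435 x 0.02935 = 0.007147 mol; n(LiOH) added = 0.2628 x 0.04039 = 0.01061 mol.
Base is in excess by 0.01061 - 0.007147 = 0.003468 mol in a total volume of 0.06974 L.
[OH^-] = 0.003468/0.06974 = 0.04972 M, so pOH = 1.30 and pH = 14.00 - 1.30 = 12.70.

12.70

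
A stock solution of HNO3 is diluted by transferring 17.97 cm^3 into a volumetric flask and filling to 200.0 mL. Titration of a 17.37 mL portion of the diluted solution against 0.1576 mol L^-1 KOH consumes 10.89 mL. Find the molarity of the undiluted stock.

1.10 M

n(KOH) = 0.1576 x 0.01089 = 0.001716 mol.
n(HNO3) in the aliquot = 0.001716 mol.
[diluted HNO3] = 0.001716 / 0.01737 = 0.09881 M.
Dilution factor = 200.0/17.97 = 11.13, so [stock] = 0.09881 x 11.13 = 1.10 M.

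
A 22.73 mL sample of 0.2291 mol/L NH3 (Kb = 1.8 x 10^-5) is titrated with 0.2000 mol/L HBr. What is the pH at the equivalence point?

5.11

n(NH3) = 0.2291 x 0.02273 = 0.005207 mol; V(HBr) at equivalence = 0.005207/0.2000 = 0.02604 L.
At equivalence the base is fully converted to NH4+; total volume = 0.04877 L, so [NH4+] = 0.005207/0.04877 = 0.1068 M.
Ka(NH4+) = Kw/Kb = 1.0e-14 / 1.8 x 10^-5 = 5.56e-10.
[H^+] = sqrt(Ka x [NH4+]) = sqrt(5.56e-10 x 0.1068) = 7.70e-6 M.
pH = -log(7.70e-6) = 5.11.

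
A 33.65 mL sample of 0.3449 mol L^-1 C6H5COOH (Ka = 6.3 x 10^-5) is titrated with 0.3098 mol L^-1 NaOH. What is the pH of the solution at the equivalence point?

n(C6H5COOH) = 0.3449 x 0.03365 = 0.01161 mol; V(NaOH) at equivalence = 0.01161/0.3098 = 0.03746 L.
At equivalence all the acid is converted to C6H5COO-; total volume = 0.03365 + 0.03746 = 0.07111 L, so [C6H5COO-] = 0.01161/0.07111 = 0.1632 M.
Kb = Kw/Ka = 1.0e-14 / 6.3 x 10^-5 = 1.59e-10.
[OH^-] = sqrt(Kb x [C6H5COO-]) = sqrt(1.59e-10 x 0.1632) = 5.09e-6 M.
pOH = 5.29, so pH = 14.00 - 5.29 = 8.71.

8.71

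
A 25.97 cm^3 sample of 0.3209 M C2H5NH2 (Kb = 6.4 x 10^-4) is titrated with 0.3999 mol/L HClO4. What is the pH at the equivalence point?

n(C2H5NH2) = 0.3209 x 0.02597 = 0.008334 mol; V(HClO4) at equivalence = 0.008334/0.3999 = 0.02084 L.
At equivalence the base is fully converted to C2H5NH3+; total volume = 0.04681 L, so [C2H5NH3+] = 0.008334/0.04681 = 0.1780 M.
Ka(C2H5NH3+) = Kw/Kb = 1.0e-14 / 6.4 x 10^-4 = 1.56e-11.
[H^+] = sqrt(Ka x [C2H5NH3+]) = sqrt(1.56e-11 x 0.1780) = 1.67e-6 M.
pH = -log(1.67e-6) = 5.78.

5.78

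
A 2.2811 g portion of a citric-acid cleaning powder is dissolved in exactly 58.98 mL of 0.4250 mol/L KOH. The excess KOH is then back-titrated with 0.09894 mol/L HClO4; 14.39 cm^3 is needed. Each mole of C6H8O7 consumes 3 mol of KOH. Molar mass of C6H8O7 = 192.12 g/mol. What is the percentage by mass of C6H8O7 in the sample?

Total n(KOH) added = 0.4250 x 0.05898 = 0.02507 mol.
n(HClO4) used = 0.09894 x 0.01439 = 0.001424 mol, which equals the excess n(KOH).
So n(KOH) consumed by the sample = 0.02507 - 0.001424 = 0.02364 mol.
n(C6H8O7) = 0.02364 / 3 = 0.007881 mol.
mass C6H8O7 = 0.007881 x 192.12 = 1.514 g, so %C6H8O7 = 1.514/2.2811 x 100 = 66.4%.

66.4%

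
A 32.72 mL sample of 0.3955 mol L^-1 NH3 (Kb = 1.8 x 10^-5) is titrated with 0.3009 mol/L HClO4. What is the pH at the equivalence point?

n(NH3) = 0.3955 x 0.03272 = 0.01294 mol; V(HClO4) at equivalence = 0.01294/0.3009 = 0.04301 L.
At equivalence the base is fully converted to NH4+; total volume = 0.07573 L, so [NH4+] = 0.01294/0.07573 = 0.1709 M.
Ka(NH4+) = Kw/Kb = 1.0e-14 / 1.8 x 10^-5 = 5.56e-10.
[H^+] = sqrt(Ka x [NH4+]) = sqrt(5.56e-10 x 0.1709) = 9.74e-6 M.
pH = -log(9.74e-6) = 5.01.

5.01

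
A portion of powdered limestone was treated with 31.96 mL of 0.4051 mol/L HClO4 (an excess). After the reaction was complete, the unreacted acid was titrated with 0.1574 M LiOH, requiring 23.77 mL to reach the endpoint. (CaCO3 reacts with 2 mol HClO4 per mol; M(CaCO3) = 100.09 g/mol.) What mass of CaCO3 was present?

Total n(HClO4) added = 0.4051 x 0.03196 = 0.01295 mol.
n(LiOH) used = 0.1574 x 0.02377 = 0.003741 mol, which equals the excess n(HClO4).
So n(HClO4) consumed by the sample = 0.01295 - 0.003741 = 0.009206 mol.
n(CaCO3) = 0.009206 / 2 = 0.004603 mol.
mass = 0.004603 mol x 100.09 g/mol = 0.461 g.

0.461 g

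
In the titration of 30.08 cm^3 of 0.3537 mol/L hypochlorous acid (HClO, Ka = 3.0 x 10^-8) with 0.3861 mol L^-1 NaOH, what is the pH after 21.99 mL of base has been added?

8.12

Initial n(HClO) = 0.3537 x 0.03008 = 0.01064 mol.
n(NaOH) added = 0.3861 x 0.02199 = 0.008490 mol, converting that many moles of HClO to ClO-.
Remaining n(HClO) = 0.002149 mol; n(ClO-) = 0.008490 mol.
By Henderson-Hasselbalch, pH = pKa + log([A^-]/[HA]) = 7.52 + log(0.008490/0.002149) = 7.52 + (+0.60) = 8.12.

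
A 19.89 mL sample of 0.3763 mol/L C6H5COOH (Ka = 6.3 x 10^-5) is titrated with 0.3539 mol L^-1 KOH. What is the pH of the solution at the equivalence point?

n(C6H5COOH) = 0.3763 x 0.01989 = 0.007485 mol; V(KOH) at equivalence = 0.007485/0.3539 = 0.02115 L.
At equivalence all the acid is converted to C6H5COO-; total volume = 0.01989 + 0.02115 = 0.04104 L, so [C6H5COO-] = 0.007485/0.04104 = 0.1824 M.
Kb = Kw/Ka = 1.0e-14 / 6.3 x 10^-5 = 1.59e-10.
[OH^-] = sqrt(Kb x [C6H5COO-]) = sqrt(1.59e-10 x 0.1824) = 5.38e-6 M.
pOH = 5.27, so pH = 14.00 - 5.27 = 8.73.

8.73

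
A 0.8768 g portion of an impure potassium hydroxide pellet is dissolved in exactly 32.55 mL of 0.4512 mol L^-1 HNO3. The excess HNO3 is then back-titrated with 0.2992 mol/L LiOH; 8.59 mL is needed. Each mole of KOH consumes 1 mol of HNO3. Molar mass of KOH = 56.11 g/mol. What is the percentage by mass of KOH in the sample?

Total n(HNO3) added = 0.4512 x 0.03255 = 0.01469 mol.
n(LiOH) used = 0.2992 x 0.008590 = 0.002570 mol, which equals the excess n(HNO3).
So n(HNO3) consumed by the sample = 0.01469 - 0.002570 = 0.01212 mol.
n(KOH) = 0.01212 / 1 = 0.01212 mol.
mass KOH = 0.01212 x 56.11 = 0.6799 g, so %KOH = 0.6799/0.8768 x 100 = 77.5%.

77.5%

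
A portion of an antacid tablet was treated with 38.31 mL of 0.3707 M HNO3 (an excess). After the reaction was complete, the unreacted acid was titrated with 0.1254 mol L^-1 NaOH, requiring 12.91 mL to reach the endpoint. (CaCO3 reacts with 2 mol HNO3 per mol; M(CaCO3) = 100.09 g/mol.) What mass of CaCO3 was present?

0.630 g

Total n(HNO3) added = 0.3707 x 0.03831 = 0.01420 mol.
n(NaOH) used = 0.1254 x 0.01291 = 0.001619 mol, which equals the excess n(HNO3).
So n(HNO3) consumed by the sample = 0.01420 - 0.001619 = 0.01258 mol.
n(CaCO3) = 0.01258 / 2 = 0.006291 mol.
mass = 0.006291 mol x 100.09 g/mol = 0.630 g.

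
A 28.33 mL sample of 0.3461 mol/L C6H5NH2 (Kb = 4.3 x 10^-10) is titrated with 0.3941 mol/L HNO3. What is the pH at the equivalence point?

n(C6H5NH2) = 0.3461 x 0.02833 = 0.009805 mol; V(HNO3) at equivalence = 0.009805/0.3941 = 0.02488 L.
At equivalence the base is fully converted to C6H5NH3+; total volume = 0.05321 L, so [C6H5NH3+] = 0.009805/0.05321 = 0.1843 M.
Ka(C6H5NH3+) = Kw/Kb = 1.0e-14 / 4.3 x 10^-10 = 2.33e-5.
[H^+] = sqrt(Ka x [C6H5NH3+]) = sqrt(2.33e-5 x 0.1843) = 0.00207 M.
pH = -log(0.00207) = 2.68.

2.68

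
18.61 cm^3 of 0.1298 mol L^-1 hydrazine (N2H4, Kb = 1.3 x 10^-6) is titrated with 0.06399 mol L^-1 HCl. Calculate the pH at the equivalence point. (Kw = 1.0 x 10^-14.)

n(N2H4) = 0.1298 x 0.01861 = 0.002416 mol; V(HCl) at equivalence = 0.002416/0.06399 = 0.03775 L.
At equivalence the base is fully converted to N2H5+; total volume = 0.05636 L, so [N2H5+] = 0.002416/0.05636 = 0.04286 M.
Ka(N2H5+) = Kw/Kb = 1.0e-14 / 1.3 x 10^-6 = 7.69e-9.
[H^+] = sqrt(Ka x [N2H5+]) = sqrt(7.69e-9 x 0.04286) = 1.82e-5 M.
pH = -log(1.82e-5) = 4.74.

4.74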